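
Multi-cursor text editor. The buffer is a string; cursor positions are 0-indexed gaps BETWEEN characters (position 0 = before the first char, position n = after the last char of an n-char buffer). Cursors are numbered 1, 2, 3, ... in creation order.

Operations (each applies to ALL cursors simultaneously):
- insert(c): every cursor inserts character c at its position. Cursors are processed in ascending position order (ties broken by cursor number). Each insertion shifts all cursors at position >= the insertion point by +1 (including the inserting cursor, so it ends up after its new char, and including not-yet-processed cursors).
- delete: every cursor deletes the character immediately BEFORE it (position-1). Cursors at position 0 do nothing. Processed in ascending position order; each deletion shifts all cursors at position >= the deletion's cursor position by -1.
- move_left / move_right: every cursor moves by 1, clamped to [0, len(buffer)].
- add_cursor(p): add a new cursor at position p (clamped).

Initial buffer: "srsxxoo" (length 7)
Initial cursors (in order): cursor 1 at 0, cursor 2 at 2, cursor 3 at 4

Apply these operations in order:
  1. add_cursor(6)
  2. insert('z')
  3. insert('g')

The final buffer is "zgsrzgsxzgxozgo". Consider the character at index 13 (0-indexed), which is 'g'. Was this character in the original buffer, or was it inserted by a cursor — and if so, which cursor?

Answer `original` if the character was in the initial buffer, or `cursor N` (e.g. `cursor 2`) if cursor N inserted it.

After op 1 (add_cursor(6)): buffer="srsxxoo" (len 7), cursors c1@0 c2@2 c3@4 c4@6, authorship .......
After op 2 (insert('z')): buffer="zsrzsxzxozo" (len 11), cursors c1@1 c2@4 c3@7 c4@10, authorship 1..2..3..4.
After op 3 (insert('g')): buffer="zgsrzgsxzgxozgo" (len 15), cursors c1@2 c2@6 c3@10 c4@14, authorship 11..22..33..44.
Authorship (.=original, N=cursor N): 1 1 . . 2 2 . . 3 3 . . 4 4 .
Index 13: author = 4

Answer: cursor 4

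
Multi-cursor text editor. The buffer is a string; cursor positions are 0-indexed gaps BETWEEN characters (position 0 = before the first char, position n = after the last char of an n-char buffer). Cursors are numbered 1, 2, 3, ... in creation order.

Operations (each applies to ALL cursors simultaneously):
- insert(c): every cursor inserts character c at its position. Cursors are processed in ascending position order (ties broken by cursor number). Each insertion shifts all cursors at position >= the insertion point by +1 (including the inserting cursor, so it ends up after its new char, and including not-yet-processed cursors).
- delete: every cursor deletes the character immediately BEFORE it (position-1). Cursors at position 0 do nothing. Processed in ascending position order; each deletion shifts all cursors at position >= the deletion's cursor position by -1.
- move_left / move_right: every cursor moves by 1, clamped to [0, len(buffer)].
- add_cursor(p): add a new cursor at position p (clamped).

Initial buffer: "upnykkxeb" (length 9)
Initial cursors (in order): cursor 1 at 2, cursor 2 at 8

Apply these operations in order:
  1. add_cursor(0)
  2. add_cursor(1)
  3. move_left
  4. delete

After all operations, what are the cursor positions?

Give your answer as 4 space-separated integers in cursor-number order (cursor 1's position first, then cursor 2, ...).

Answer: 0 5 0 0

Derivation:
After op 1 (add_cursor(0)): buffer="upnykkxeb" (len 9), cursors c3@0 c1@2 c2@8, authorship .........
After op 2 (add_cursor(1)): buffer="upnykkxeb" (len 9), cursors c3@0 c4@1 c1@2 c2@8, authorship .........
After op 3 (move_left): buffer="upnykkxeb" (len 9), cursors c3@0 c4@0 c1@1 c2@7, authorship .........
After op 4 (delete): buffer="pnykkeb" (len 7), cursors c1@0 c3@0 c4@0 c2@5, authorship .......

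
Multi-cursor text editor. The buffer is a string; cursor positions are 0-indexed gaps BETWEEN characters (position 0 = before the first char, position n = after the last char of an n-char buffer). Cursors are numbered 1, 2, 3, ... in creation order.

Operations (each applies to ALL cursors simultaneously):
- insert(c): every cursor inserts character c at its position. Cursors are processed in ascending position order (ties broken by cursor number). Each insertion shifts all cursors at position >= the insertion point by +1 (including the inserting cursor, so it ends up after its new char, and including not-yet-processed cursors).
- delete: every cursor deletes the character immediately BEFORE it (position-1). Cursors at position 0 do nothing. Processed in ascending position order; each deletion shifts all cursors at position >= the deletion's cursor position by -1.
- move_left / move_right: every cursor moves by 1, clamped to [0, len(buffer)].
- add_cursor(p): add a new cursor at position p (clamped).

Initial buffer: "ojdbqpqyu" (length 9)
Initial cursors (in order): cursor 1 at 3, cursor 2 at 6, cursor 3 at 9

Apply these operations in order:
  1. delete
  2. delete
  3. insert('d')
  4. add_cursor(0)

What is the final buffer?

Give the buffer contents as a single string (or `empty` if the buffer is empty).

After op 1 (delete): buffer="ojbqqy" (len 6), cursors c1@2 c2@4 c3@6, authorship ......
After op 2 (delete): buffer="obq" (len 3), cursors c1@1 c2@2 c3@3, authorship ...
After op 3 (insert('d')): buffer="odbdqd" (len 6), cursors c1@2 c2@4 c3@6, authorship .1.2.3
After op 4 (add_cursor(0)): buffer="odbdqd" (len 6), cursors c4@0 c1@2 c2@4 c3@6, authorship .1.2.3

Answer: odbdqd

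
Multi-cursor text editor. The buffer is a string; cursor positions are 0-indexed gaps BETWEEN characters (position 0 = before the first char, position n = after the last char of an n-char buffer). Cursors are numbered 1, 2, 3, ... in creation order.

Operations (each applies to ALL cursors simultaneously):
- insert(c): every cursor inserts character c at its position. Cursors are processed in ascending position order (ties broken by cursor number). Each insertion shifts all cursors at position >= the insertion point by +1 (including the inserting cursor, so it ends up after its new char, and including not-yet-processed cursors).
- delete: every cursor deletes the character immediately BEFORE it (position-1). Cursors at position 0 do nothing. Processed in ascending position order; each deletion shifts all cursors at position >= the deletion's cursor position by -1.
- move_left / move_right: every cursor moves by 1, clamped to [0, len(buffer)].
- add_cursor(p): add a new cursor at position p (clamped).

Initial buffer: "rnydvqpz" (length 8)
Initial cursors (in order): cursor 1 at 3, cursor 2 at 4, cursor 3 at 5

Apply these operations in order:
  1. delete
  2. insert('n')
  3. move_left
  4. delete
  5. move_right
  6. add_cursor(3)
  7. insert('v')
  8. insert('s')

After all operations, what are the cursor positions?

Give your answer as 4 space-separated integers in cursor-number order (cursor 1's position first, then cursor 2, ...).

Answer: 8 8 8 11

Derivation:
After op 1 (delete): buffer="rnqpz" (len 5), cursors c1@2 c2@2 c3@2, authorship .....
After op 2 (insert('n')): buffer="rnnnnqpz" (len 8), cursors c1@5 c2@5 c3@5, authorship ..123...
After op 3 (move_left): buffer="rnnnnqpz" (len 8), cursors c1@4 c2@4 c3@4, authorship ..123...
After op 4 (delete): buffer="rnqpz" (len 5), cursors c1@1 c2@1 c3@1, authorship .3...
After op 5 (move_right): buffer="rnqpz" (len 5), cursors c1@2 c2@2 c3@2, authorship .3...
After op 6 (add_cursor(3)): buffer="rnqpz" (len 5), cursors c1@2 c2@2 c3@2 c4@3, authorship .3...
After op 7 (insert('v')): buffer="rnvvvqvpz" (len 9), cursors c1@5 c2@5 c3@5 c4@7, authorship .3123.4..
After op 8 (insert('s')): buffer="rnvvvsssqvspz" (len 13), cursors c1@8 c2@8 c3@8 c4@11, authorship .3123123.44..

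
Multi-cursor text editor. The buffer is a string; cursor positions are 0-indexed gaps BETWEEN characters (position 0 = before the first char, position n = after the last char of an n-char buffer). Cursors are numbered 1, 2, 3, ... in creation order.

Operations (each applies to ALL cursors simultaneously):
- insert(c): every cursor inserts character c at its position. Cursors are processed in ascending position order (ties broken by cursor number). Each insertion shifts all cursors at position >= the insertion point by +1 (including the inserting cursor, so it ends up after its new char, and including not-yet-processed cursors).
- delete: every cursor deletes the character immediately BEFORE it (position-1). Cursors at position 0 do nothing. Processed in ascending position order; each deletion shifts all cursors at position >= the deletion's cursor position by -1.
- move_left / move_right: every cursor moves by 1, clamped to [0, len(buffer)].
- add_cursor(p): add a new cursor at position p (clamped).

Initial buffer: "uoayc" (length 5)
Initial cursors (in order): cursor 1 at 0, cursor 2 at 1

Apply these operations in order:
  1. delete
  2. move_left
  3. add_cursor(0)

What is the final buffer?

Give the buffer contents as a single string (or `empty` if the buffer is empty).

After op 1 (delete): buffer="oayc" (len 4), cursors c1@0 c2@0, authorship ....
After op 2 (move_left): buffer="oayc" (len 4), cursors c1@0 c2@0, authorship ....
After op 3 (add_cursor(0)): buffer="oayc" (len 4), cursors c1@0 c2@0 c3@0, authorship ....

Answer: oayc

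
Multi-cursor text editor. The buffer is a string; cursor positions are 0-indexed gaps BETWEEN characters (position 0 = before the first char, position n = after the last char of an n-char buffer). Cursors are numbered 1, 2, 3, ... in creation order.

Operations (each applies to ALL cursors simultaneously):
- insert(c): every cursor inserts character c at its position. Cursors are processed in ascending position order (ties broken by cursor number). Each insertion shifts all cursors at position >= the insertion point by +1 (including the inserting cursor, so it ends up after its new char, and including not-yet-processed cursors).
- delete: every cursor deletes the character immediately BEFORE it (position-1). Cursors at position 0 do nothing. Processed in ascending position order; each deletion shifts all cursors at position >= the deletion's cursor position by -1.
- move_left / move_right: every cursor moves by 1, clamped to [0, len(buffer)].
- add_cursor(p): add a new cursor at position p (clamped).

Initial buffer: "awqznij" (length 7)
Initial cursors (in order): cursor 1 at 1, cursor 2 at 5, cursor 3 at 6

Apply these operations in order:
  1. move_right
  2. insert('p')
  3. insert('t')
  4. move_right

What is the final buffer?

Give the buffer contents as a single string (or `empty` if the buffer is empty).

Answer: awptqzniptjpt

Derivation:
After op 1 (move_right): buffer="awqznij" (len 7), cursors c1@2 c2@6 c3@7, authorship .......
After op 2 (insert('p')): buffer="awpqznipjp" (len 10), cursors c1@3 c2@8 c3@10, authorship ..1....2.3
After op 3 (insert('t')): buffer="awptqzniptjpt" (len 13), cursors c1@4 c2@10 c3@13, authorship ..11....22.33
After op 4 (move_right): buffer="awptqzniptjpt" (len 13), cursors c1@5 c2@11 c3@13, authorship ..11....22.33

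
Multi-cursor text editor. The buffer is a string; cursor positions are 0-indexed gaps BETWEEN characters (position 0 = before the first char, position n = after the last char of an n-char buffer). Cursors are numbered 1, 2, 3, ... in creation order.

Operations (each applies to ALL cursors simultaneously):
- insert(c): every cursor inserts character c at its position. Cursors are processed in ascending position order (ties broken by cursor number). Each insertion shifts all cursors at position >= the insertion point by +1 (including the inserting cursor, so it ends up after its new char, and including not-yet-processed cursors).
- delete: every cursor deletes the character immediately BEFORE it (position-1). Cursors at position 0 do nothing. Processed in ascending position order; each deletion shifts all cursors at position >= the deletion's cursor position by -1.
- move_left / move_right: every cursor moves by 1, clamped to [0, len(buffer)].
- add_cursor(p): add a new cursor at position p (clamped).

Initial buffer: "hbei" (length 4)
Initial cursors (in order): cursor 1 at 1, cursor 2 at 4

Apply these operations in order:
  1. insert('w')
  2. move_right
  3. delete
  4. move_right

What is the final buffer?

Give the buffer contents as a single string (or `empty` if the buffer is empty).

After op 1 (insert('w')): buffer="hwbeiw" (len 6), cursors c1@2 c2@6, authorship .1...2
After op 2 (move_right): buffer="hwbeiw" (len 6), cursors c1@3 c2@6, authorship .1...2
After op 3 (delete): buffer="hwei" (len 4), cursors c1@2 c2@4, authorship .1..
After op 4 (move_right): buffer="hwei" (len 4), cursors c1@3 c2@4, authorship .1..

Answer: hwei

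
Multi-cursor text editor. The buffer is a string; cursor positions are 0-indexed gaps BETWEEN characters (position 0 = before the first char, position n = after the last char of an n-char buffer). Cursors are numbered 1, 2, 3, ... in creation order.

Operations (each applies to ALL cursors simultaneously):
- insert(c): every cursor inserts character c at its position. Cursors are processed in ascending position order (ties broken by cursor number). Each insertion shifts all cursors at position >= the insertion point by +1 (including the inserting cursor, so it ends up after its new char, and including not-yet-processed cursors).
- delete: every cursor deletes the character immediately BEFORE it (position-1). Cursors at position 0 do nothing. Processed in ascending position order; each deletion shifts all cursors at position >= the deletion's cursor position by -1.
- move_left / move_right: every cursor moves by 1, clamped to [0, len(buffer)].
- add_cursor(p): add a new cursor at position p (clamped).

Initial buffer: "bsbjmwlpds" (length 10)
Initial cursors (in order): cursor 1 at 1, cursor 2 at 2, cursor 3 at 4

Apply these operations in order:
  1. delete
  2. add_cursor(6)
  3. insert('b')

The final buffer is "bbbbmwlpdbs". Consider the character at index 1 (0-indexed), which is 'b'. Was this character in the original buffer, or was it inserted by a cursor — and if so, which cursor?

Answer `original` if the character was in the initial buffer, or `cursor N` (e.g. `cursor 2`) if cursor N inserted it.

Answer: cursor 2

Derivation:
After op 1 (delete): buffer="bmwlpds" (len 7), cursors c1@0 c2@0 c3@1, authorship .......
After op 2 (add_cursor(6)): buffer="bmwlpds" (len 7), cursors c1@0 c2@0 c3@1 c4@6, authorship .......
After op 3 (insert('b')): buffer="bbbbmwlpdbs" (len 11), cursors c1@2 c2@2 c3@4 c4@10, authorship 12.3.....4.
Authorship (.=original, N=cursor N): 1 2 . 3 . . . . . 4 .
Index 1: author = 2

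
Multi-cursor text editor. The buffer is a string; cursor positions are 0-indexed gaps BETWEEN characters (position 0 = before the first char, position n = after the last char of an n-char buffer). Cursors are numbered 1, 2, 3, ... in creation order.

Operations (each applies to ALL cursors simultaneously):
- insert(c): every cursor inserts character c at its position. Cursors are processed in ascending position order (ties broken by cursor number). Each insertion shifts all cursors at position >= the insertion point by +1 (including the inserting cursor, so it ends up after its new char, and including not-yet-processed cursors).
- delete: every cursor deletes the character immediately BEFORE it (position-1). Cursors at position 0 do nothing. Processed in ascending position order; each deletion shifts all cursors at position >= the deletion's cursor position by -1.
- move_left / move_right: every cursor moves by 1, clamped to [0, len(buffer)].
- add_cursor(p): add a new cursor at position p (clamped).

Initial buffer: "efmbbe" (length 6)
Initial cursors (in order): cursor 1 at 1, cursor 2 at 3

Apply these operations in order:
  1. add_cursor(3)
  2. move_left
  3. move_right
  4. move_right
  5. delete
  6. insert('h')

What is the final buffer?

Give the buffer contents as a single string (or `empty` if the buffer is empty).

Answer: ehhhbe

Derivation:
After op 1 (add_cursor(3)): buffer="efmbbe" (len 6), cursors c1@1 c2@3 c3@3, authorship ......
After op 2 (move_left): buffer="efmbbe" (len 6), cursors c1@0 c2@2 c3@2, authorship ......
After op 3 (move_right): buffer="efmbbe" (len 6), cursors c1@1 c2@3 c3@3, authorship ......
After op 4 (move_right): buffer="efmbbe" (len 6), cursors c1@2 c2@4 c3@4, authorship ......
After op 5 (delete): buffer="ebe" (len 3), cursors c1@1 c2@1 c3@1, authorship ...
After op 6 (insert('h')): buffer="ehhhbe" (len 6), cursors c1@4 c2@4 c3@4, authorship .123..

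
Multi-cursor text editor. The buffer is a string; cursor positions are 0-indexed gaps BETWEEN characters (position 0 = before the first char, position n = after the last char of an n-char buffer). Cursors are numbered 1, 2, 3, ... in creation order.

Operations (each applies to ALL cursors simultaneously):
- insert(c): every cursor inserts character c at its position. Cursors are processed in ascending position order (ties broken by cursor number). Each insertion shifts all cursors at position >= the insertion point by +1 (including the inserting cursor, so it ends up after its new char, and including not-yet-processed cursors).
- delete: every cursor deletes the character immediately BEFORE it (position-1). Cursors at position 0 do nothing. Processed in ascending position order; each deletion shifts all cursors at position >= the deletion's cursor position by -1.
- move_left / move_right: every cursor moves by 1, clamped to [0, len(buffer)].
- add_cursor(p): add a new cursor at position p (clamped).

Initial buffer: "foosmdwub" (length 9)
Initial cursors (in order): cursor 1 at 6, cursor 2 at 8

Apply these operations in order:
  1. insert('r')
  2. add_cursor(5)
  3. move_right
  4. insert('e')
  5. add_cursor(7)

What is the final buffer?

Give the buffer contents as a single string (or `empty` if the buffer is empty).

Answer: foosmderweurbe

Derivation:
After op 1 (insert('r')): buffer="foosmdrwurb" (len 11), cursors c1@7 c2@10, authorship ......1..2.
After op 2 (add_cursor(5)): buffer="foosmdrwurb" (len 11), cursors c3@5 c1@7 c2@10, authorship ......1..2.
After op 3 (move_right): buffer="foosmdrwurb" (len 11), cursors c3@6 c1@8 c2@11, authorship ......1..2.
After op 4 (insert('e')): buffer="foosmderweurbe" (len 14), cursors c3@7 c1@10 c2@14, authorship ......31.1.2.2
After op 5 (add_cursor(7)): buffer="foosmderweurbe" (len 14), cursors c3@7 c4@7 c1@10 c2@14, authorship ......31.1.2.2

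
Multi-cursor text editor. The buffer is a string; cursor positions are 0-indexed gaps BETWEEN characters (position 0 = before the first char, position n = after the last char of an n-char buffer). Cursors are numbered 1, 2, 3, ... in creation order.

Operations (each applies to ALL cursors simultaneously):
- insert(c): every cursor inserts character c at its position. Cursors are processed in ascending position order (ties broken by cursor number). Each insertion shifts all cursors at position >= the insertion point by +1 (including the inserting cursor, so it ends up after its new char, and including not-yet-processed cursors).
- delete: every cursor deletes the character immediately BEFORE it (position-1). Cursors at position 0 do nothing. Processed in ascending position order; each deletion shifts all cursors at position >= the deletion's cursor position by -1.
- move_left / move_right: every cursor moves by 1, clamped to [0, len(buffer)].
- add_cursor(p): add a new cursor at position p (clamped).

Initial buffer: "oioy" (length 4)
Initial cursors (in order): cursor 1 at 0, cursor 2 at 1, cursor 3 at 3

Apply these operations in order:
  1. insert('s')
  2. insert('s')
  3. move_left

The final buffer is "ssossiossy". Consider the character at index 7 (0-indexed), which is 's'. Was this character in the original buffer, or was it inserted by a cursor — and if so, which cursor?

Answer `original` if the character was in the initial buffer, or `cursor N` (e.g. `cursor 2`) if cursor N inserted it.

Answer: cursor 3

Derivation:
After op 1 (insert('s')): buffer="sosiosy" (len 7), cursors c1@1 c2@3 c3@6, authorship 1.2..3.
After op 2 (insert('s')): buffer="ssossiossy" (len 10), cursors c1@2 c2@5 c3@9, authorship 11.22..33.
After op 3 (move_left): buffer="ssossiossy" (len 10), cursors c1@1 c2@4 c3@8, authorship 11.22..33.
Authorship (.=original, N=cursor N): 1 1 . 2 2 . . 3 3 .
Index 7: author = 3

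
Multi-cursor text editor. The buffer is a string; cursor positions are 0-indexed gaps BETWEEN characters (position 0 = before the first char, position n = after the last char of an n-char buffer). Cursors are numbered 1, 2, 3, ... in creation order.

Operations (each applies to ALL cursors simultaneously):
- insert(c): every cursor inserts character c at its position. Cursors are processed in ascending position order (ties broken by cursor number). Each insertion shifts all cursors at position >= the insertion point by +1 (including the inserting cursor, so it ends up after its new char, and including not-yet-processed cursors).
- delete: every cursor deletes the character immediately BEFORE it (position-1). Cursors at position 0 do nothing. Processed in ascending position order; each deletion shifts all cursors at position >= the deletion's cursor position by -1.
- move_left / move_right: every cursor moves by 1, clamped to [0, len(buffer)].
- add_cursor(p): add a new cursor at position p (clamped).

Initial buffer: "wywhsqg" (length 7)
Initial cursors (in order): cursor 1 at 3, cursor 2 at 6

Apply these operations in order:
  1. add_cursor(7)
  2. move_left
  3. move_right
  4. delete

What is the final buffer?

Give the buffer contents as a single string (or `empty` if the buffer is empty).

After op 1 (add_cursor(7)): buffer="wywhsqg" (len 7), cursors c1@3 c2@6 c3@7, authorship .......
After op 2 (move_left): buffer="wywhsqg" (len 7), cursors c1@2 c2@5 c3@6, authorship .......
After op 3 (move_right): buffer="wywhsqg" (len 7), cursors c1@3 c2@6 c3@7, authorship .......
After op 4 (delete): buffer="wyhs" (len 4), cursors c1@2 c2@4 c3@4, authorship ....

Answer: wyhs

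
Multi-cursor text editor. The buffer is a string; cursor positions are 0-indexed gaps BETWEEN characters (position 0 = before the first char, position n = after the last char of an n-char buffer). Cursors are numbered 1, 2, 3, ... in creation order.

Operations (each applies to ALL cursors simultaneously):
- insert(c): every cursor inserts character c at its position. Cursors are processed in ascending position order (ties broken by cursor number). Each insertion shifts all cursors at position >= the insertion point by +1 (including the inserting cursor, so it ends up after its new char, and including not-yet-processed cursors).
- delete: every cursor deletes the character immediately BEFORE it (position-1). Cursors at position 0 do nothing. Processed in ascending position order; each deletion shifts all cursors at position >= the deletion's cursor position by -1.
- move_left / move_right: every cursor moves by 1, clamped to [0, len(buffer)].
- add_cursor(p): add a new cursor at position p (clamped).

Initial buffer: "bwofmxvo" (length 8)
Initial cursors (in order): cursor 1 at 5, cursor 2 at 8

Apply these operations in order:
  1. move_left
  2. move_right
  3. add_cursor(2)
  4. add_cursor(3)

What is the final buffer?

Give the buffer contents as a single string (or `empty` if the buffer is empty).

Answer: bwofmxvo

Derivation:
After op 1 (move_left): buffer="bwofmxvo" (len 8), cursors c1@4 c2@7, authorship ........
After op 2 (move_right): buffer="bwofmxvo" (len 8), cursors c1@5 c2@8, authorship ........
After op 3 (add_cursor(2)): buffer="bwofmxvo" (len 8), cursors c3@2 c1@5 c2@8, authorship ........
After op 4 (add_cursor(3)): buffer="bwofmxvo" (len 8), cursors c3@2 c4@3 c1@5 c2@8, authorship ........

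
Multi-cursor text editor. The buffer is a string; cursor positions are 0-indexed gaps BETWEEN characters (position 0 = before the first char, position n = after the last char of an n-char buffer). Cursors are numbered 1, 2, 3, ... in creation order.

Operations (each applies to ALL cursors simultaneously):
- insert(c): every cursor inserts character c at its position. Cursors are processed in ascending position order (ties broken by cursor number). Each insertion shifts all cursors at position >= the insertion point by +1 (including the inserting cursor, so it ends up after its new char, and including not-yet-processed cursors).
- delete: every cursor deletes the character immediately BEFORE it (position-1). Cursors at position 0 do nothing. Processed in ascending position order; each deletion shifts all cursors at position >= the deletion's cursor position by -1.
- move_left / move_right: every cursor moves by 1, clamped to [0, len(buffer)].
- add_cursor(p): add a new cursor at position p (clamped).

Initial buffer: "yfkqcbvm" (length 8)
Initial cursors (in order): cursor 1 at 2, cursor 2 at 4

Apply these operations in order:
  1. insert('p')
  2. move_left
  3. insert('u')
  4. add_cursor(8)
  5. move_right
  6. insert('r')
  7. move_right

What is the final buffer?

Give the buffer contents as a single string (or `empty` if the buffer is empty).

After op 1 (insert('p')): buffer="yfpkqpcbvm" (len 10), cursors c1@3 c2@6, authorship ..1..2....
After op 2 (move_left): buffer="yfpkqpcbvm" (len 10), cursors c1@2 c2@5, authorship ..1..2....
After op 3 (insert('u')): buffer="yfupkqupcbvm" (len 12), cursors c1@3 c2@7, authorship ..11..22....
After op 4 (add_cursor(8)): buffer="yfupkqupcbvm" (len 12), cursors c1@3 c2@7 c3@8, authorship ..11..22....
After op 5 (move_right): buffer="yfupkqupcbvm" (len 12), cursors c1@4 c2@8 c3@9, authorship ..11..22....
After op 6 (insert('r')): buffer="yfuprkquprcrbvm" (len 15), cursors c1@5 c2@10 c3@12, authorship ..111..222.3...
After op 7 (move_right): buffer="yfuprkquprcrbvm" (len 15), cursors c1@6 c2@11 c3@13, authorship ..111..222.3...

Answer: yfuprkquprcrbvm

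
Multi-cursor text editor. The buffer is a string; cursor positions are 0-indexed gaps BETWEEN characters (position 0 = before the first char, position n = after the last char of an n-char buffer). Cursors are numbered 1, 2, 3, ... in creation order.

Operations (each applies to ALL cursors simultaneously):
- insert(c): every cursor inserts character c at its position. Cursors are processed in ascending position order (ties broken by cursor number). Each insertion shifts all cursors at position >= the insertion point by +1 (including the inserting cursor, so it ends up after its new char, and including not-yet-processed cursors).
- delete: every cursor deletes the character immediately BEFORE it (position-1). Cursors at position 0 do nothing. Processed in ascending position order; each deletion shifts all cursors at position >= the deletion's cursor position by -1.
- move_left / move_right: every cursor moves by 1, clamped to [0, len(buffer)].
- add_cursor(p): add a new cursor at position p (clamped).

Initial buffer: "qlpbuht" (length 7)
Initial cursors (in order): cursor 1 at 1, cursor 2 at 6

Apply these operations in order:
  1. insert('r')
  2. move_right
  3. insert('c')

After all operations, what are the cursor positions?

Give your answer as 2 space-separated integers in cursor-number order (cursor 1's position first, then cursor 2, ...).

After op 1 (insert('r')): buffer="qrlpbuhrt" (len 9), cursors c1@2 c2@8, authorship .1.....2.
After op 2 (move_right): buffer="qrlpbuhrt" (len 9), cursors c1@3 c2@9, authorship .1.....2.
After op 3 (insert('c')): buffer="qrlcpbuhrtc" (len 11), cursors c1@4 c2@11, authorship .1.1....2.2

Answer: 4 11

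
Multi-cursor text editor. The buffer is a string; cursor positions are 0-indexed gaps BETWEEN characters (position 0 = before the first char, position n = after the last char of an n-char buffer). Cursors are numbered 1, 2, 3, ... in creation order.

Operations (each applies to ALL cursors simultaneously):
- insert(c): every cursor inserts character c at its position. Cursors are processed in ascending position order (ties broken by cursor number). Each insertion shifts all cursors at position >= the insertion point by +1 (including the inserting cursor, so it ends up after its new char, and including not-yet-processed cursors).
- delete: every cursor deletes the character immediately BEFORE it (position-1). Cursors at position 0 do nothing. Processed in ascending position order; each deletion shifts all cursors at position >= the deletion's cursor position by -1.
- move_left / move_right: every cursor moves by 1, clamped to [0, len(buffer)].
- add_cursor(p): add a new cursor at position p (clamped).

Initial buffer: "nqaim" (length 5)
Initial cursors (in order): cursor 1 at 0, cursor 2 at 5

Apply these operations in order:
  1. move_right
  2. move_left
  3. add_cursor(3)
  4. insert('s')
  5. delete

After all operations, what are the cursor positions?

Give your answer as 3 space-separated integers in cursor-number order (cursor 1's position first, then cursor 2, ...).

After op 1 (move_right): buffer="nqaim" (len 5), cursors c1@1 c2@5, authorship .....
After op 2 (move_left): buffer="nqaim" (len 5), cursors c1@0 c2@4, authorship .....
After op 3 (add_cursor(3)): buffer="nqaim" (len 5), cursors c1@0 c3@3 c2@4, authorship .....
After op 4 (insert('s')): buffer="snqasism" (len 8), cursors c1@1 c3@5 c2@7, authorship 1...3.2.
After op 5 (delete): buffer="nqaim" (len 5), cursors c1@0 c3@3 c2@4, authorship .....

Answer: 0 4 3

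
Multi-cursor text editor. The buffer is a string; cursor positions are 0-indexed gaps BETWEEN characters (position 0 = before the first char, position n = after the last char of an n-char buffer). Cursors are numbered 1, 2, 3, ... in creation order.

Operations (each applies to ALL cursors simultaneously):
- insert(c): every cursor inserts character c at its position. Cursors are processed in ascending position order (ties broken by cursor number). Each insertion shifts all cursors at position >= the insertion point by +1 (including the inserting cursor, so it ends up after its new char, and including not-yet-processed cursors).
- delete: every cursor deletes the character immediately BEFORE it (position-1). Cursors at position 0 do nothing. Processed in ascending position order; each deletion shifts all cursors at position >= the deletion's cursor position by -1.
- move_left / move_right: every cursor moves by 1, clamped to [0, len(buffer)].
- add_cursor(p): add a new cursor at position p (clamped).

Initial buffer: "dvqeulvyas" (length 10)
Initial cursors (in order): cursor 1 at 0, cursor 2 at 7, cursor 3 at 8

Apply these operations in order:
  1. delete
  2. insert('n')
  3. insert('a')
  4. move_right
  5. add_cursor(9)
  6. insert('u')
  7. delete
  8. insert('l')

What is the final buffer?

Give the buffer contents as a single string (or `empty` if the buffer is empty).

After op 1 (delete): buffer="dvqeulas" (len 8), cursors c1@0 c2@6 c3@6, authorship ........
After op 2 (insert('n')): buffer="ndvqeulnnas" (len 11), cursors c1@1 c2@9 c3@9, authorship 1......23..
After op 3 (insert('a')): buffer="nadvqeulnnaaas" (len 14), cursors c1@2 c2@12 c3@12, authorship 11......2323..
After op 4 (move_right): buffer="nadvqeulnnaaas" (len 14), cursors c1@3 c2@13 c3@13, authorship 11......2323..
After op 5 (add_cursor(9)): buffer="nadvqeulnnaaas" (len 14), cursors c1@3 c4@9 c2@13 c3@13, authorship 11......2323..
After op 6 (insert('u')): buffer="naduvqeulnunaaauus" (len 18), cursors c1@4 c4@11 c2@17 c3@17, authorship 11.1.....24323.23.
After op 7 (delete): buffer="nadvqeulnnaaas" (len 14), cursors c1@3 c4@9 c2@13 c3@13, authorship 11......2323..
After op 8 (insert('l')): buffer="nadlvqeulnlnaaalls" (len 18), cursors c1@4 c4@11 c2@17 c3@17, authorship 11.1.....24323.23.

Answer: nadlvqeulnlnaaalls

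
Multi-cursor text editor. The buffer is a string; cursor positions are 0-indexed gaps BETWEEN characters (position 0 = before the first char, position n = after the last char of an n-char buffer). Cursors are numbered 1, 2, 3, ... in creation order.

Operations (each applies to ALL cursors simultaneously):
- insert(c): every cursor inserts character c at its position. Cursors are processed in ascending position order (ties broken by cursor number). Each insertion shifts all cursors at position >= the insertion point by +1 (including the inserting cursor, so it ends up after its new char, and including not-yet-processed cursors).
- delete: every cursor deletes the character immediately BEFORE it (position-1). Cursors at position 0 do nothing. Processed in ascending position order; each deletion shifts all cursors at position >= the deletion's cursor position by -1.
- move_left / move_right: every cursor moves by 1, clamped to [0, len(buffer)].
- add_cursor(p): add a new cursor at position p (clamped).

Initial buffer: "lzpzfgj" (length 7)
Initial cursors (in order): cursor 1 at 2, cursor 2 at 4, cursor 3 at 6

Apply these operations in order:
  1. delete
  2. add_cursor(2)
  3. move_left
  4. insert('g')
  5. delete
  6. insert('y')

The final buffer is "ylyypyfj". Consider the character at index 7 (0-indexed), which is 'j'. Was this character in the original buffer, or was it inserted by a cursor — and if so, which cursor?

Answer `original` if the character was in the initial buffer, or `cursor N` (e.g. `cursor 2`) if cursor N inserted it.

Answer: original

Derivation:
After op 1 (delete): buffer="lpfj" (len 4), cursors c1@1 c2@2 c3@3, authorship ....
After op 2 (add_cursor(2)): buffer="lpfj" (len 4), cursors c1@1 c2@2 c4@2 c3@3, authorship ....
After op 3 (move_left): buffer="lpfj" (len 4), cursors c1@0 c2@1 c4@1 c3@2, authorship ....
After op 4 (insert('g')): buffer="glggpgfj" (len 8), cursors c1@1 c2@4 c4@4 c3@6, authorship 1.24.3..
After op 5 (delete): buffer="lpfj" (len 4), cursors c1@0 c2@1 c4@1 c3@2, authorship ....
After op 6 (insert('y')): buffer="ylyypyfj" (len 8), cursors c1@1 c2@4 c4@4 c3@6, authorship 1.24.3..
Authorship (.=original, N=cursor N): 1 . 2 4 . 3 . .
Index 7: author = original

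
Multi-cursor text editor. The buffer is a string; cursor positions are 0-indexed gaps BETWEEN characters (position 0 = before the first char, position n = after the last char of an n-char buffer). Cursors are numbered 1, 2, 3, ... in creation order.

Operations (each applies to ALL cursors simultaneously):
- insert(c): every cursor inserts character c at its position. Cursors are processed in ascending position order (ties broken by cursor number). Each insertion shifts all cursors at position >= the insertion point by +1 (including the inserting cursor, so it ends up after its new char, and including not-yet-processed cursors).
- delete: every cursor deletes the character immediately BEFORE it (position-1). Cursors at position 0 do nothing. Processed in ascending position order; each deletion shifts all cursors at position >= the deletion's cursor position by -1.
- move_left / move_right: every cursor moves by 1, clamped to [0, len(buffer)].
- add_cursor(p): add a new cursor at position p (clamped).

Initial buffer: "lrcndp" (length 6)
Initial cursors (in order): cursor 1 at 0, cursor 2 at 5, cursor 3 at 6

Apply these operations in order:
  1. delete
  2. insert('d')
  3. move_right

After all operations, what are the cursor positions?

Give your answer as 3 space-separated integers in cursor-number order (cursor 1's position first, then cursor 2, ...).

After op 1 (delete): buffer="lrcn" (len 4), cursors c1@0 c2@4 c3@4, authorship ....
After op 2 (insert('d')): buffer="dlrcndd" (len 7), cursors c1@1 c2@7 c3@7, authorship 1....23
After op 3 (move_right): buffer="dlrcndd" (len 7), cursors c1@2 c2@7 c3@7, authorship 1....23

Answer: 2 7 7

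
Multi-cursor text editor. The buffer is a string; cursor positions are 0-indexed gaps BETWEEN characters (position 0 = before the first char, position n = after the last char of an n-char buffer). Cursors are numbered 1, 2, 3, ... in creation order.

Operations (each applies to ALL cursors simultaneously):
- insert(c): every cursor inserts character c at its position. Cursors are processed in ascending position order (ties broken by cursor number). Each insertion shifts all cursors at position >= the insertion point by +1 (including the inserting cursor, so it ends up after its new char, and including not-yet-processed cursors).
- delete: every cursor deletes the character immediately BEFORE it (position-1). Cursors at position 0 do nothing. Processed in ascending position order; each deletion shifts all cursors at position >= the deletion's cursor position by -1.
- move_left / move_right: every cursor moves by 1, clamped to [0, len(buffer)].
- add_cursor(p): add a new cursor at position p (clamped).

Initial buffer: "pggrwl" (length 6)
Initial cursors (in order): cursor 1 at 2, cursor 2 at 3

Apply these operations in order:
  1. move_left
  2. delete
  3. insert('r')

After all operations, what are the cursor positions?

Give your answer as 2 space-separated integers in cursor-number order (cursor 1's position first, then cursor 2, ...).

After op 1 (move_left): buffer="pggrwl" (len 6), cursors c1@1 c2@2, authorship ......
After op 2 (delete): buffer="grwl" (len 4), cursors c1@0 c2@0, authorship ....
After op 3 (insert('r')): buffer="rrgrwl" (len 6), cursors c1@2 c2@2, authorship 12....

Answer: 2 2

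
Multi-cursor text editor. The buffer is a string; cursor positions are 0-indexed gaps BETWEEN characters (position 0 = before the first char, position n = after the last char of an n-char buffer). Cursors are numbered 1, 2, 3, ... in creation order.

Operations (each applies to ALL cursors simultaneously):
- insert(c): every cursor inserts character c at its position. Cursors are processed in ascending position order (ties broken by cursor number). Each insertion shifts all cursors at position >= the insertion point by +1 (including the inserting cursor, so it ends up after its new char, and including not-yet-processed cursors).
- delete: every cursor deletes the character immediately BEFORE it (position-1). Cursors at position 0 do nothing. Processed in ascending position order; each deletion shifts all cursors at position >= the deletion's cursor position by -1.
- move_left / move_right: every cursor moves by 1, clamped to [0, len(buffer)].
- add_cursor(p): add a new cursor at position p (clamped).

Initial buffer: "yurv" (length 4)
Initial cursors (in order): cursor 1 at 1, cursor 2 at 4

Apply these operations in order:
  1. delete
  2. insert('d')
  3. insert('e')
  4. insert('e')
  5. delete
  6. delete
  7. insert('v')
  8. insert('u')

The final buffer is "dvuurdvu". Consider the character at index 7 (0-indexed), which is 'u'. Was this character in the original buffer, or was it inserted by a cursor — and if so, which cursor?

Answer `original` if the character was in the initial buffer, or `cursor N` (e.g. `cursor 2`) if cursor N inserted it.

Answer: cursor 2

Derivation:
After op 1 (delete): buffer="ur" (len 2), cursors c1@0 c2@2, authorship ..
After op 2 (insert('d')): buffer="durd" (len 4), cursors c1@1 c2@4, authorship 1..2
After op 3 (insert('e')): buffer="deurde" (len 6), cursors c1@2 c2@6, authorship 11..22
After op 4 (insert('e')): buffer="deeurdee" (len 8), cursors c1@3 c2@8, authorship 111..222
After op 5 (delete): buffer="deurde" (len 6), cursors c1@2 c2@6, authorship 11..22
After op 6 (delete): buffer="durd" (len 4), cursors c1@1 c2@4, authorship 1..2
After op 7 (insert('v')): buffer="dvurdv" (len 6), cursors c1@2 c2@6, authorship 11..22
After op 8 (insert('u')): buffer="dvuurdvu" (len 8), cursors c1@3 c2@8, authorship 111..222
Authorship (.=original, N=cursor N): 1 1 1 . . 2 2 2
Index 7: author = 2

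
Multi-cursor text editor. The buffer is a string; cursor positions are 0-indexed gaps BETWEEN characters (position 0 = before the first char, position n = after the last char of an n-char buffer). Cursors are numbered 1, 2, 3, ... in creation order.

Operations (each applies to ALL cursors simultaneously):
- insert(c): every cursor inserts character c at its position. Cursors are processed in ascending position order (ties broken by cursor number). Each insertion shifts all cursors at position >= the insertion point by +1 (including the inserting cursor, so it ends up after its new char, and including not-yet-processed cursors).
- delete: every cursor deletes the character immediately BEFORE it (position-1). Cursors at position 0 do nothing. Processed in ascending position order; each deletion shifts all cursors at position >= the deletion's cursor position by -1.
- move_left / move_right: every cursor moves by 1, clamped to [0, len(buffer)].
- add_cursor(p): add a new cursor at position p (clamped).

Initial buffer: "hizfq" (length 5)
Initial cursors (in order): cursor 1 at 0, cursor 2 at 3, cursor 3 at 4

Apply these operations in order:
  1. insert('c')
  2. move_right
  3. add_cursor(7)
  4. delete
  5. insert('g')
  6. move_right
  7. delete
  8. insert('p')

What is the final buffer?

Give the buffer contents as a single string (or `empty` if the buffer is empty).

After op 1 (insert('c')): buffer="chizcfcq" (len 8), cursors c1@1 c2@5 c3@7, authorship 1...2.3.
After op 2 (move_right): buffer="chizcfcq" (len 8), cursors c1@2 c2@6 c3@8, authorship 1...2.3.
After op 3 (add_cursor(7)): buffer="chizcfcq" (len 8), cursors c1@2 c2@6 c4@7 c3@8, authorship 1...2.3.
After op 4 (delete): buffer="cizc" (len 4), cursors c1@1 c2@4 c3@4 c4@4, authorship 1..2
After op 5 (insert('g')): buffer="cgizcggg" (len 8), cursors c1@2 c2@8 c3@8 c4@8, authorship 11..2234
After op 6 (move_right): buffer="cgizcggg" (len 8), cursors c1@3 c2@8 c3@8 c4@8, authorship 11..2234
After op 7 (delete): buffer="cgzc" (len 4), cursors c1@2 c2@4 c3@4 c4@4, authorship 11.2
After op 8 (insert('p')): buffer="cgpzcppp" (len 8), cursors c1@3 c2@8 c3@8 c4@8, authorship 111.2234

Answer: cgpzcppp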